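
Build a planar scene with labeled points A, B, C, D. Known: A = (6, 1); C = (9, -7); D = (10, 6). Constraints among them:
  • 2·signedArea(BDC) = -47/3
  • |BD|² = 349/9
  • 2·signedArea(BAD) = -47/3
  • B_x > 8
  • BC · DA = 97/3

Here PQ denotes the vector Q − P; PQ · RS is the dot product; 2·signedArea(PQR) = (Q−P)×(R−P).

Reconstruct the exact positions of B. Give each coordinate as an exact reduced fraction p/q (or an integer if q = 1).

B = (25/3, 0)

1. B_x = 25/3  [2·signedArea(BAD) = -47/3 ∩ BC · DA = 97/3]
2. B_y = 0  [2·signedArea(BAD) = -47/3 ∩ BC · DA = 97/3]
   → B = (25/3, 0)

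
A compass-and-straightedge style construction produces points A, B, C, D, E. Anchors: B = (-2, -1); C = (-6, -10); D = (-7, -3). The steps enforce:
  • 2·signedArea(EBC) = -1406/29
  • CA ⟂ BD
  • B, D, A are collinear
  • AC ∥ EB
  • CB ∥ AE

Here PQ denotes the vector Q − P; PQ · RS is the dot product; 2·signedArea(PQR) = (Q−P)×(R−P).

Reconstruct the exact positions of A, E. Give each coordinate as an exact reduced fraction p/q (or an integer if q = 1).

A = (-248/29, -105/29)
E = (-132/29, 156/29)

1. A_x = -248/29  [B, D, A are collinear ∩ CA ⟂ BD]
2. A_y = -105/29  [B, D, A are collinear ∩ CA ⟂ BD]
   → A = (-248/29, -105/29)
3. E_x = -132/29  [AC ∥ EB ∩ CB ∥ AE]
4. E_y = 156/29  [AC ∥ EB ∩ CB ∥ AE]
   → E = (-132/29, 156/29)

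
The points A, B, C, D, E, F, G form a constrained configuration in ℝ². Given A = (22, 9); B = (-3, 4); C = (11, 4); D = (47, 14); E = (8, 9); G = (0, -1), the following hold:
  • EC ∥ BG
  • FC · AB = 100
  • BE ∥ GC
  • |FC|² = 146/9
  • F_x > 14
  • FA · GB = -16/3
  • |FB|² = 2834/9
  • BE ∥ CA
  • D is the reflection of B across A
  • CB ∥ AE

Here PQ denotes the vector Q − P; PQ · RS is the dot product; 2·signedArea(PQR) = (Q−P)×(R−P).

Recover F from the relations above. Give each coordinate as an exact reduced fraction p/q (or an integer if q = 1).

1. F_x = 44/3  [FA · GB = -16/3 ∩ FC · AB = 100]
2. F_y = 17/3  [FA · GB = -16/3 ∩ FC · AB = 100]
   → F = (44/3, 17/3)

F = (44/3, 17/3)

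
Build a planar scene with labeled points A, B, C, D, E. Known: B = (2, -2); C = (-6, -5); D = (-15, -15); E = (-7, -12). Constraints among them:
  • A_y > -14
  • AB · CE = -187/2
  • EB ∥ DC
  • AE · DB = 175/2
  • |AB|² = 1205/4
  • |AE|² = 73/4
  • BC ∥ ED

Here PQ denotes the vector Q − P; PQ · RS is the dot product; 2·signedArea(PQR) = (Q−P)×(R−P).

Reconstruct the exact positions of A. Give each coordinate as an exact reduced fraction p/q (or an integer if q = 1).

A = (-11, -27/2)

1. A_x = -11  [AE · DB = 175/2 ∩ AB · CE = -187/2]
2. A_y = -27/2  [AE · DB = 175/2 ∩ AB · CE = -187/2]
   → A = (-11, -27/2)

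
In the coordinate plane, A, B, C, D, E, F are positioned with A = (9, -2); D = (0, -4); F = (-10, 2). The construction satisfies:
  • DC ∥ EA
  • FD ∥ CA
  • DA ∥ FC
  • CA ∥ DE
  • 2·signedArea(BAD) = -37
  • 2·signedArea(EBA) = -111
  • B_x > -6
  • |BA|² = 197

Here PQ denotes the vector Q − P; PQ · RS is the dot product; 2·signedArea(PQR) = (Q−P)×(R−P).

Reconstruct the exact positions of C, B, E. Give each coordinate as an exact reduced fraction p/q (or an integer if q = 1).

B = (-5, -1)
C = (-1, 4)
E = (10, -10)

1. C_x = -1  [FD ∥ CA ∩ DA ∥ FC]
2. C_y = 4  [FD ∥ CA ∩ DA ∥ FC]
   → C = (-1, 4)
3. E_x = 10  [DC ∥ EA ∩ CA ∥ DE]
4. E_y = -10  [DC ∥ EA ∩ CA ∥ DE]
   → E = (10, -10)
5. B_x = -5  [2·signedArea(BAD) = -37 ∩ 2·signedArea(EBA) = -111]
6. B_y = -1  [2·signedArea(BAD) = -37 ∩ 2·signedArea(EBA) = -111]
   → B = (-5, -1)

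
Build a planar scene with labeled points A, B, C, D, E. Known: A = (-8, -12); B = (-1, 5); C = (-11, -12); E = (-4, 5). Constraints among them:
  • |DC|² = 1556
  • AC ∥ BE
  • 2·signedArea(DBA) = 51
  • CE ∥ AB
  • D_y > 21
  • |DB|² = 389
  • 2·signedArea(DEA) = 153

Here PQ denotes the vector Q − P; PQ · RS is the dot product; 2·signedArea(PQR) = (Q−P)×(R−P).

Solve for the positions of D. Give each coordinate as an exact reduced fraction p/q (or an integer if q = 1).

1. D_x = 9  [2·signedArea(DBA) = 51 ∩ 2·signedArea(DEA) = 153]
2. D_y = 22  [2·signedArea(DBA) = 51 ∩ 2·signedArea(DEA) = 153]
   → D = (9, 22)

D = (9, 22)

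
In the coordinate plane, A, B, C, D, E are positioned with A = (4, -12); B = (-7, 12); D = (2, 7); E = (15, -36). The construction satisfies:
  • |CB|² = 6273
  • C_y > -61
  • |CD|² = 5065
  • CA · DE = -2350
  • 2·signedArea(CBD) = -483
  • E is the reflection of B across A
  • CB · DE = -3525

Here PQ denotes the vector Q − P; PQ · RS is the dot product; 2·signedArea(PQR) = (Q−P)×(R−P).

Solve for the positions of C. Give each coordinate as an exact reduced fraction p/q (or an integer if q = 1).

1. C_x = 26  [CB · DE = -3525 ∩ 2·signedArea(CBD) = -483]
2. C_y = -60  [CB · DE = -3525 ∩ 2·signedArea(CBD) = -483]
   → C = (26, -60)

C = (26, -60)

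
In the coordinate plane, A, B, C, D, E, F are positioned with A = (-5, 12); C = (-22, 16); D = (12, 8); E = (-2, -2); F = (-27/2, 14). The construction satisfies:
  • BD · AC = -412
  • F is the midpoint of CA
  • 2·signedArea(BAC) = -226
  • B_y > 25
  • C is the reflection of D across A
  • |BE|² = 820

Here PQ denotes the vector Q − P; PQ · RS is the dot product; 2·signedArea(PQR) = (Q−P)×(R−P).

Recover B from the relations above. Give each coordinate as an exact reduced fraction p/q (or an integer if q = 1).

1. B_x = -8  [2·signedArea(BAC) = -226 ∩ BD · AC = -412]
2. B_y = 26  [2·signedArea(BAC) = -226 ∩ BD · AC = -412]
   → B = (-8, 26)

B = (-8, 26)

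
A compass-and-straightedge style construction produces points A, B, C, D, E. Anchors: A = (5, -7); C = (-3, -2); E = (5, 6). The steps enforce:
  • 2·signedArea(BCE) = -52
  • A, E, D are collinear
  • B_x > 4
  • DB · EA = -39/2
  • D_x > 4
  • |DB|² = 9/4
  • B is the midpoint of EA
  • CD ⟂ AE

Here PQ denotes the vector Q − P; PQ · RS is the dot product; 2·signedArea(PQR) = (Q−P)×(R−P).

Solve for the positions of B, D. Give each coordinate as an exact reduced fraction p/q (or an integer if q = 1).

1. B_x = 5  [B is the midpoint of EA]
2. B_y = -1/2  [B is the midpoint of EA]
   → B = (5, -1/2)
3. D_x = 5  [A, E, D are collinear ∩ CD ⟂ AE]
4. D_y = -2  [A, E, D are collinear ∩ CD ⟂ AE]
   → D = (5, -2)

B = (5, -1/2)
D = (5, -2)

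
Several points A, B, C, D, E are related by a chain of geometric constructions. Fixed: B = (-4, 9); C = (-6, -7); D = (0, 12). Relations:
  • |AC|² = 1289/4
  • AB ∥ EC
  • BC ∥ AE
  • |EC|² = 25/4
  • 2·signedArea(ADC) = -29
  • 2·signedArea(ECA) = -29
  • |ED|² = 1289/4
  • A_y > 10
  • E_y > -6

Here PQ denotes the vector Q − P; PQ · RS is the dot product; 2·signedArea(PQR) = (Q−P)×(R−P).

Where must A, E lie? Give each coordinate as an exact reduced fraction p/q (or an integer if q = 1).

1. A_x = -2  [line 19·x + -6·y + 101 = 0 ∩ |AC|² = 1289/4]
2. A_y = 21/2  [line 19·x + -6·y + 101 = 0 ∩ |AC|² = 1289/4]
   → A = (-2, 21/2)
3. E_x = -4  [AB ∥ EC ∩ BC ∥ AE]
4. E_y = -11/2  [AB ∥ EC ∩ BC ∥ AE]
   → E = (-4, -11/2)

A = (-2, 21/2)
E = (-4, -11/2)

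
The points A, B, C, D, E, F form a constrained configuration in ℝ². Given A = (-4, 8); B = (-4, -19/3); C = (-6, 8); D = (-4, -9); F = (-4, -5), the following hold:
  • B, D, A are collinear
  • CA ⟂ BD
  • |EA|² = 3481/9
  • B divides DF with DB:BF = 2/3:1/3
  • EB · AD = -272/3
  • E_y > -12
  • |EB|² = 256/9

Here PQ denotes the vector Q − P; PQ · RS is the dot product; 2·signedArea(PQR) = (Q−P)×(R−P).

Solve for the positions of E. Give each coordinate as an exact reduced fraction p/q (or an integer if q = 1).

E = (-4, -35/3)

1. E_y = -35/3  [EB · AD = -272/3]
2. E_x = -4  [|EB|² = 256/9]
   → E = (-4, -35/3)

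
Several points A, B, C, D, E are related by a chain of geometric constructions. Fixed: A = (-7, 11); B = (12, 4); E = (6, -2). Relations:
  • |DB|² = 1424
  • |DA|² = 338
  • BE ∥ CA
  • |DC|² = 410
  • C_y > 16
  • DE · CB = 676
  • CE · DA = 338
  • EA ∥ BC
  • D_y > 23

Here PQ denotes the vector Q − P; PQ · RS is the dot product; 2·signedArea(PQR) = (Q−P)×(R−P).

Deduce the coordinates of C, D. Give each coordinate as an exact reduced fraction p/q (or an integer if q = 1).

C = (-1, 17)
D = (-20, 24)

1. C_x = -1  [BE ∥ CA ∩ EA ∥ BC]
2. C_y = 17  [BE ∥ CA ∩ EA ∥ BC]
   → C = (-1, 17)
3. D_x = -20  [DE · CB = 676 ∩ CE · DA = 338]
4. D_y = 24  [DE · CB = 676 ∩ CE · DA = 338]
   → D = (-20, 24)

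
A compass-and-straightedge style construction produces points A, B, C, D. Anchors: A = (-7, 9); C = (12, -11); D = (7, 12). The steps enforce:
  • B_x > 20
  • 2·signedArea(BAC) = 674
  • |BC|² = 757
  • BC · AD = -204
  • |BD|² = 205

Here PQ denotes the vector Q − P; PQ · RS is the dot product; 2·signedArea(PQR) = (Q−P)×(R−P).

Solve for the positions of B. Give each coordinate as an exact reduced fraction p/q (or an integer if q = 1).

B = (21, 15)

1. B_x = 21  [2·signedArea(BAC) = 674 ∩ BC · AD = -204]
2. B_y = 15  [2·signedArea(BAC) = 674 ∩ BC · AD = -204]
   → B = (21, 15)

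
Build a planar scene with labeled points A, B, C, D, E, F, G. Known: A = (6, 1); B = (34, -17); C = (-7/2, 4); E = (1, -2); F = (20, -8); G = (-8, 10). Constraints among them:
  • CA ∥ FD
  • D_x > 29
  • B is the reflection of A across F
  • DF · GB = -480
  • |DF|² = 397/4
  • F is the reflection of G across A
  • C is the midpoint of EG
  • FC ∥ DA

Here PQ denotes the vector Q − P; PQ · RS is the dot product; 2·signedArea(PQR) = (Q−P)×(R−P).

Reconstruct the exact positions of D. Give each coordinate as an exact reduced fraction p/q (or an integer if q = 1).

D = (59/2, -11)

1. D_x = 59/2  [FC ∥ DA ∩ CA ∥ FD]
2. D_y = -11  [FC ∥ DA ∩ CA ∥ FD]
   → D = (59/2, -11)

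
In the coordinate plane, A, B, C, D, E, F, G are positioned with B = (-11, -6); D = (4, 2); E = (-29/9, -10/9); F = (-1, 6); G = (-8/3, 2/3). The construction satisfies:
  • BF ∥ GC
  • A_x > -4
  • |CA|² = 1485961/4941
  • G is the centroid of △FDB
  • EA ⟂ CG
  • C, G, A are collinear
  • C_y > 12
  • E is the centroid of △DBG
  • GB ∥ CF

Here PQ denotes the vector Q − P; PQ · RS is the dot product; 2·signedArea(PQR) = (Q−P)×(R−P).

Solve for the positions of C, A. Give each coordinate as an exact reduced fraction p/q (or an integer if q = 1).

A = (-2069/549, -40/61)
C = (22/3, 38/3)

1. C_x = 22/3  [GB ∥ CF ∩ BF ∥ GC]
2. C_y = 38/3  [GB ∥ CF ∩ BF ∥ GC]
   → C = (22/3, 38/3)
3. A_x = -2069/549  [C, G, A are collinear ∩ EA ⟂ CG]
4. A_y = -40/61  [C, G, A are collinear ∩ EA ⟂ CG]
   → A = (-2069/549, -40/61)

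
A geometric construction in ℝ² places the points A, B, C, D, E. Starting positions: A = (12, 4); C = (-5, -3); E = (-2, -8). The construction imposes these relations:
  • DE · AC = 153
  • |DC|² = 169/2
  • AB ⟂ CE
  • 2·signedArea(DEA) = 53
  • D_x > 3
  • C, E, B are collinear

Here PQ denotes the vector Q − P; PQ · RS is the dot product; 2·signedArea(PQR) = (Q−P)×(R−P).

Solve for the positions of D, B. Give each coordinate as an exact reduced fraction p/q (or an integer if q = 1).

B = (-61/17, -91/17)
D = (7/2, 1/2)

1. D_x = 7/2  [DE · AC = 153 ∩ 2·signedArea(DEA) = 53]
2. D_y = 1/2  [DE · AC = 153 ∩ 2·signedArea(DEA) = 53]
   → D = (7/2, 1/2)
3. B_x = -61/17  [C, E, B are collinear ∩ AB ⟂ CE]
4. B_y = -91/17  [C, E, B are collinear ∩ AB ⟂ CE]
   → B = (-61/17, -91/17)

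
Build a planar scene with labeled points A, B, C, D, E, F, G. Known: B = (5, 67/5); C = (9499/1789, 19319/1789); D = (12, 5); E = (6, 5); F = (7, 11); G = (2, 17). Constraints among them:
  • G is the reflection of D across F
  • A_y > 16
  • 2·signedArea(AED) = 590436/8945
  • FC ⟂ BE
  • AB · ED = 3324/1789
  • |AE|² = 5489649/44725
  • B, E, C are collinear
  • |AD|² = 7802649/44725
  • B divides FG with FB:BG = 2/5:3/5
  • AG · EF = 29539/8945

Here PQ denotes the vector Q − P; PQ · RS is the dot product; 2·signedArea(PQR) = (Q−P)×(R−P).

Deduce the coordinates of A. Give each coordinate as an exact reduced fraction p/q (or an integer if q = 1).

1. A_x = 8391/1789  [2·signedArea(AED) = 590436/8945 ∩ AB · ED = 3324/1789]
2. A_y = 143131/8945  [2·signedArea(AED) = 590436/8945 ∩ AB · ED = 3324/1789]
   → A = (8391/1789, 143131/8945)

A = (8391/1789, 143131/8945)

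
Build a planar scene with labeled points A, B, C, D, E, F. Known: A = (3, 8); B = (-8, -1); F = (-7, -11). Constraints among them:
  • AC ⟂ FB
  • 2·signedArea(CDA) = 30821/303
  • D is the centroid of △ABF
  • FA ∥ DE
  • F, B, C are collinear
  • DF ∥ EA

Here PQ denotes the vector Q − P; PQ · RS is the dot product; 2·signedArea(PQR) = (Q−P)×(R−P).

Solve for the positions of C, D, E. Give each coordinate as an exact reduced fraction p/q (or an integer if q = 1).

1. C_x = -887/101  [F, B, C are collinear ∩ AC ⟂ FB]
2. C_y = 689/101  [F, B, C are collinear ∩ AC ⟂ FB]
   → C = (-887/101, 689/101)
3. D_x = -4  [D is the centroid of △ABF]
4. D_y = -4/3  [D is the centroid of △ABF]
   → D = (-4, -4/3)
5. E_x = 6  [DF ∥ EA ∩ FA ∥ DE]
6. E_y = 53/3  [DF ∥ EA ∩ FA ∥ DE]
   → E = (6, 53/3)

C = (-887/101, 689/101)
D = (-4, -4/3)
E = (6, 53/3)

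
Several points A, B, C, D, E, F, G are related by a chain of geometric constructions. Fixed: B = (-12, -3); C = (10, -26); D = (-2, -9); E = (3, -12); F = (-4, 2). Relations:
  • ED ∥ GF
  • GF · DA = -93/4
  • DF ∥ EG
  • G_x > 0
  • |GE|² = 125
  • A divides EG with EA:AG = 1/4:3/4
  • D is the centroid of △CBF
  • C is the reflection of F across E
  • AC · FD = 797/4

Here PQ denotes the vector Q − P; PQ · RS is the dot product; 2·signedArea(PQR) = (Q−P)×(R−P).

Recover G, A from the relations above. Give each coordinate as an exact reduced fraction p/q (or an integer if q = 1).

A = (5/2, -37/4)
G = (1, -1)

1. G_x = 1  [ED ∥ GF ∩ DF ∥ EG]
2. G_y = -1  [ED ∥ GF ∩ DF ∥ EG]
   → G = (1, -1)
3. A_x = 5/2  [A divides EG with EA:AG = 1/4:3/4]
4. A_y = -37/4  [A divides EG with EA:AG = 1/4:3/4]
   → A = (5/2, -37/4)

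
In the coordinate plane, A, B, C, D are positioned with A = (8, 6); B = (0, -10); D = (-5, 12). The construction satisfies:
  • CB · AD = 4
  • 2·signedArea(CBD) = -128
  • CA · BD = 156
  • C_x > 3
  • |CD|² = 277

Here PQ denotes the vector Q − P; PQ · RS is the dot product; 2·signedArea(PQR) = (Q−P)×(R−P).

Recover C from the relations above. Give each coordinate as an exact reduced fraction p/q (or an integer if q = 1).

C = (4, -2)

1. C_x = 4  [CA · BD = 156 ∩ CB · AD = 4]
2. C_y = -2  [CA · BD = 156 ∩ CB · AD = 4]
   → C = (4, -2)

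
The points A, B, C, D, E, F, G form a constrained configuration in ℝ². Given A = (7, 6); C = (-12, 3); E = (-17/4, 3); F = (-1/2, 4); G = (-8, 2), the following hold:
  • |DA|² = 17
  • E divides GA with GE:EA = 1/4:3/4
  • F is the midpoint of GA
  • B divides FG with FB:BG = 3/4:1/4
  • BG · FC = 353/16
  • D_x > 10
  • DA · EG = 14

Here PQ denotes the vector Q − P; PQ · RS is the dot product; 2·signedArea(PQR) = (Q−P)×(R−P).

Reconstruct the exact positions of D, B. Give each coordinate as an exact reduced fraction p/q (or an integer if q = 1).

1. D_x = 11  [line 15/4·x + 1·y + -185/4 = 0 ∩ |DA|² = 17]
2. D_y = 5  [line 15/4·x + 1·y + -185/4 = 0 ∩ |DA|² = 17]
   → D = (11, 5)
3. B_x = -49/8  [B divides FG with FB:BG = 3/4:1/4]
4. B_y = 5/2  [B divides FG with FB:BG = 3/4:1/4]
   → B = (-49/8, 5/2)

B = (-49/8, 5/2)
D = (11, 5)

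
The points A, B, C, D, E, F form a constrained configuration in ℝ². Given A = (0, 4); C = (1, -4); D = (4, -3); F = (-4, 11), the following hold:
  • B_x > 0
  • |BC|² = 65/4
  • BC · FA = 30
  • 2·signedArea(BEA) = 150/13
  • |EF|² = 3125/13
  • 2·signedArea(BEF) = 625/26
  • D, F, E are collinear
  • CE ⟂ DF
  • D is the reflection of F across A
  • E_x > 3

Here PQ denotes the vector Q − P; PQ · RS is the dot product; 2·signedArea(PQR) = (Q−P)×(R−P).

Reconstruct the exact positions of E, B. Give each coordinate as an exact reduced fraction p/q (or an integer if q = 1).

1. E_x = 48/13  [D, F, E are collinear ∩ CE ⟂ DF]
2. E_y = -32/13  [D, F, E are collinear ∩ CE ⟂ DF]
   → E = (48/13, -32/13)
3. B_x = 1/2  [2·signedArea(BEA) = 150/13 ∩ BC · FA = 30]
4. B_y = 0  [2·signedArea(BEA) = 150/13 ∩ BC · FA = 30]
   → B = (1/2, 0)

B = (1/2, 0)
E = (48/13, -32/13)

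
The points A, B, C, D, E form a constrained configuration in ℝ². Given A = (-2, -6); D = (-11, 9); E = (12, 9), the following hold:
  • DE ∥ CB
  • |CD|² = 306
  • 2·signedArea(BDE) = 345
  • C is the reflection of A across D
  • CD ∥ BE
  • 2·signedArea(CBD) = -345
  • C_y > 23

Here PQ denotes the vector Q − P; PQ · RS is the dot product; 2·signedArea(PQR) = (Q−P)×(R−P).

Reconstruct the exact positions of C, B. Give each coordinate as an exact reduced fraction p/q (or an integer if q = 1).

B = (3, 24)
C = (-20, 24)

1. C_x = -20  [C is the reflection of A across D]
2. C_y = 24  [C is the reflection of A across D]
   → C = (-20, 24)
3. B_x = 3  [CD ∥ BE ∩ DE ∥ CB]
4. B_y = 24  [CD ∥ BE ∩ DE ∥ CB]
   → B = (3, 24)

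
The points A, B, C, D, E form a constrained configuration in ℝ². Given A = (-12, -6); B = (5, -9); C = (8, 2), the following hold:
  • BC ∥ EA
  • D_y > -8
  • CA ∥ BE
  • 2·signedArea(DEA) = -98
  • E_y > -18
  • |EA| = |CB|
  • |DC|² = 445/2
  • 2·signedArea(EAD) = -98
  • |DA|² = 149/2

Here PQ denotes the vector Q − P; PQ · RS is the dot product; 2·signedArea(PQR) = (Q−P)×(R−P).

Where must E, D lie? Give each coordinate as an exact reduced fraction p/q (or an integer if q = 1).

1. E_x = -15  [BC ∥ EA ∩ CA ∥ BE]
2. E_y = -17  [BC ∥ EA ∩ CA ∥ BE]
   → E = (-15, -17)
3. D_x = -7/2  [line -11·x + 3·y + -16 = 0 ∩ |DA|² = 149/2]
4. D_y = -15/2  [line -11·x + 3·y + -16 = 0 ∩ |DA|² = 149/2]
   → D = (-7/2, -15/2)

D = (-7/2, -15/2)
E = (-15, -17)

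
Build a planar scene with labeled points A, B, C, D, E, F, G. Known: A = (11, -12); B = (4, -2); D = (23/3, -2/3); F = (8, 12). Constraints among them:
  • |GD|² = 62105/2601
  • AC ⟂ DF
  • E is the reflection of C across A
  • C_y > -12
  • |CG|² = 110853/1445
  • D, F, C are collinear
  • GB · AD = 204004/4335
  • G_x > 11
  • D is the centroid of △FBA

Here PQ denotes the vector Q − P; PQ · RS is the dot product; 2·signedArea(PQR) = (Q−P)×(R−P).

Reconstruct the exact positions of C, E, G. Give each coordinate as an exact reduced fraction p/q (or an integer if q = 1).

1. C_x = 10651/1445  [D, F, C are collinear ∩ AC ⟂ DF]
2. C_y = -17202/1445  [D, F, C are collinear ∩ AC ⟂ DF]
   → C = (10651/1445, -17202/1445)
3. E_x = 21139/1445  [E is the reflection of C across A]
4. E_y = -17478/1445  [E is the reflection of C across A]
   → E = (21139/1445, -17478/1445)
5. G_x = 16198/1445  [line 10/3·x + -34/3·y + -360064/4335 = 0 ∩ |GD|² = 62105/2601]
6. G_y = -5826/1445  [line 10/3·x + -34/3·y + -360064/4335 = 0 ∩ |GD|² = 62105/2601]
   → G = (16198/1445, -5826/1445)

C = (10651/1445, -17202/1445)
E = (21139/1445, -17478/1445)
G = (16198/1445, -5826/1445)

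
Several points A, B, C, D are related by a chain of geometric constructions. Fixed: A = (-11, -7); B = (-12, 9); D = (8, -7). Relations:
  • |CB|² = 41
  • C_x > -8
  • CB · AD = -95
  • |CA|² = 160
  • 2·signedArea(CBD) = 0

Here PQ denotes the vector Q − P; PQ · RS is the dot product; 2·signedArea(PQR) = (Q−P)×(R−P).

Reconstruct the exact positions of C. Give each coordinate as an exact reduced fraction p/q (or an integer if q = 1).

1. C_x = -7  [2·signedArea(CBD) = 0 ∩ CB · AD = -95]
2. C_y = 5  [2·signedArea(CBD) = 0 ∩ CB · AD = -95]
   → C = (-7, 5)

C = (-7, 5)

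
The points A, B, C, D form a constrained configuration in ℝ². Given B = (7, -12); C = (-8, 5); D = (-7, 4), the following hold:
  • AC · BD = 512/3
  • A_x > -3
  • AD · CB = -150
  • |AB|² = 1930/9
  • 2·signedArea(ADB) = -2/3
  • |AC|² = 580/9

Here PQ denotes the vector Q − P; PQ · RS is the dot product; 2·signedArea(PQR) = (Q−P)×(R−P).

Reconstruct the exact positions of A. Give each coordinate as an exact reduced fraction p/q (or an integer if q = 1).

A = (-8/3, -1)

1. A_x = -8/3  [AC · BD = 512/3 ∩ AD · CB = -150]
2. A_y = -1  [AC · BD = 512/3 ∩ AD · CB = -150]
   → A = (-8/3, -1)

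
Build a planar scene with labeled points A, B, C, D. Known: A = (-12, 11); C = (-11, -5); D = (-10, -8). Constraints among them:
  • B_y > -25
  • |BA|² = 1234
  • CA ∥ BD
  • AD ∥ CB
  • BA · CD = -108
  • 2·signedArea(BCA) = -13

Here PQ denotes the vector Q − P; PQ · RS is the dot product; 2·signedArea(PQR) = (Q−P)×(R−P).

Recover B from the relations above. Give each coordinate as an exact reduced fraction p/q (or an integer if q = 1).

1. B_x = -9  [CA ∥ BD ∩ AD ∥ CB]
2. B_y = -24  [CA ∥ BD ∩ AD ∥ CB]
   → B = (-9, -24)

B = (-9, -24)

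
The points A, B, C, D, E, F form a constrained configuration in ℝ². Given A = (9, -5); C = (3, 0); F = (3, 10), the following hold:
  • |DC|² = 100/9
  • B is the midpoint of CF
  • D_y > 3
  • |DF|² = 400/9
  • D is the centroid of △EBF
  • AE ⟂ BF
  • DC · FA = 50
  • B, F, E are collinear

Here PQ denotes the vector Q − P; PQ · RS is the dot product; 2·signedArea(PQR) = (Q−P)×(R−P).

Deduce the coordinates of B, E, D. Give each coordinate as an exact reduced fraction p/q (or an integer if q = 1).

1. B_x = 3  [B is the midpoint of CF]
2. B_y = 5  [B is the midpoint of CF]
   → B = (3, 5)
3. E_x = 3  [B, F, E are collinear ∩ AE ⟂ BF]
4. E_y = -5  [B, F, E are collinear ∩ AE ⟂ BF]
   → E = (3, -5)
5. D_x = 3  [D is the centroid of △EBF]
6. D_y = 10/3  [D is the centroid of △EBF]
   → D = (3, 10/3)

B = (3, 5)
D = (3, 10/3)
E = (3, -5)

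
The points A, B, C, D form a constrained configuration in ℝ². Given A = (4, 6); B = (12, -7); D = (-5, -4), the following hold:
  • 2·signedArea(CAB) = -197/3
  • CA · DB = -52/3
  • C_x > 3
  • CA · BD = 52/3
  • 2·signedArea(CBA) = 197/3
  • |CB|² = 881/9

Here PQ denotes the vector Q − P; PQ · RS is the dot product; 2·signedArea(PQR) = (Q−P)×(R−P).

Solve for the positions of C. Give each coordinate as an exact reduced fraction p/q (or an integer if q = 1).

C = (11/3, -5/3)

1. C_x = 11/3  [2·signedArea(CAB) = -197/3 ∩ CA · DB = -52/3]
2. C_y = -5/3  [2·signedArea(CAB) = -197/3 ∩ CA · DB = -52/3]
   → C = (11/3, -5/3)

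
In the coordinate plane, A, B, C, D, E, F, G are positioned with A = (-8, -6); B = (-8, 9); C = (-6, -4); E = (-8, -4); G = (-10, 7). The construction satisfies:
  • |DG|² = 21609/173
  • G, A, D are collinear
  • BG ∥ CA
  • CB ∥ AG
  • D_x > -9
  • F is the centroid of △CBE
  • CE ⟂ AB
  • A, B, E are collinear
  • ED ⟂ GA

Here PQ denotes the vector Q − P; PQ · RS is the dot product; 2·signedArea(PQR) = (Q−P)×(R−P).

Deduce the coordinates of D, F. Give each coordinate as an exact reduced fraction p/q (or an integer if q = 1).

D = (-1436/173, -700/173)
F = (-22/3, 1/3)

1. D_x = -1436/173  [G, A, D are collinear ∩ ED ⟂ GA]
2. D_y = -700/173  [G, A, D are collinear ∩ ED ⟂ GA]
   → D = (-1436/173, -700/173)
3. F_x = -22/3  [F is the centroid of △CBE]
4. F_y = 1/3  [F is the centroid of △CBE]
   → F = (-22/3, 1/3)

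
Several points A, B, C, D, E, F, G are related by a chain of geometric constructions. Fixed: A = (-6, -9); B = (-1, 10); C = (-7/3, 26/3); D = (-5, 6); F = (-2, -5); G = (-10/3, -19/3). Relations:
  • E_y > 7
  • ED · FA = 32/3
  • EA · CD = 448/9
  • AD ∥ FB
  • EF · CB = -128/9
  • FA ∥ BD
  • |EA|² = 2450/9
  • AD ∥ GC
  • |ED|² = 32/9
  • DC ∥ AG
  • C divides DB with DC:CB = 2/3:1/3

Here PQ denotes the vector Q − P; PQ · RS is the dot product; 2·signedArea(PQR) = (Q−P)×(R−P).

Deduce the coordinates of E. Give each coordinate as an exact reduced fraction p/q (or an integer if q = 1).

E = (-11/3, 22/3)

1. E_x = -11/3  [line -4/3·x + -4/3·y + 44/9 = 0 ∩ |ED|² = 32/9]
2. E_y = 22/3  [line -4/3·x + -4/3·y + 44/9 = 0 ∩ |ED|² = 32/9]
   → E = (-11/3, 22/3)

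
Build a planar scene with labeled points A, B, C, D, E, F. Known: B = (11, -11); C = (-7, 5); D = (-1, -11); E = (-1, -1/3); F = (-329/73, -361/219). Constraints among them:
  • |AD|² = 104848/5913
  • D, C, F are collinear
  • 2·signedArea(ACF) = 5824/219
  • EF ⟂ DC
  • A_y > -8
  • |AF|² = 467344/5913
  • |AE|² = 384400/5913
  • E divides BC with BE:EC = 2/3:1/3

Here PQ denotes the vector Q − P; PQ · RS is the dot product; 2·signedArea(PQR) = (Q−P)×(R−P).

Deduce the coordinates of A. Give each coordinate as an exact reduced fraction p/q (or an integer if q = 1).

A = (401/219, -5179/657)

1. A_x = 401/219  [line 1456/219·x + 182/73·y + 546/73 = 0 ∩ |AD|² = 104848/5913]
2. A_y = -5179/657  [line 1456/219·x + 182/73·y + 546/73 = 0 ∩ |AD|² = 104848/5913]
   → A = (401/219, -5179/657)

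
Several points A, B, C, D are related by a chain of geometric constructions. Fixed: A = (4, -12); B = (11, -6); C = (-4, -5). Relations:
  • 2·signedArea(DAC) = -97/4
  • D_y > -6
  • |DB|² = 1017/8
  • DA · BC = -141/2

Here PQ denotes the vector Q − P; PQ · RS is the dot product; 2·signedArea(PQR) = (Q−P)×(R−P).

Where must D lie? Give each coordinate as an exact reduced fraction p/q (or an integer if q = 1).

1. D_x = -1/4  [DA · BC = -141/2 ∩ 2·signedArea(DAC) = -97/4]
2. D_y = -21/4  [DA · BC = -141/2 ∩ 2·signedArea(DAC) = -97/4]
   → D = (-1/4, -21/4)

D = (-1/4, -21/4)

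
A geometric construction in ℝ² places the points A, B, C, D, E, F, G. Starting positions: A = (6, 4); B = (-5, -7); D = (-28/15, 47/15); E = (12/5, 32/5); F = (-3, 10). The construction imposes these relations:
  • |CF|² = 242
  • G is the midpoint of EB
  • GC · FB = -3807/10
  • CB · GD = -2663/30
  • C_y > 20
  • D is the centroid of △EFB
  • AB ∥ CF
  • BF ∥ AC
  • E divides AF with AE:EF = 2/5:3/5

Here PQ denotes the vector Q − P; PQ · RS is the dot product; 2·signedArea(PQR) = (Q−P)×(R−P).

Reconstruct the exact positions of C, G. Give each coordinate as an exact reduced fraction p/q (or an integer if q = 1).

1. C_x = 8  [AB ∥ CF ∩ BF ∥ AC]
2. C_y = 21  [AB ∥ CF ∩ BF ∥ AC]
   → C = (8, 21)
3. G_x = -13/10  [G is the midpoint of EB]
4. G_y = -3/10  [G is the midpoint of EB]
   → G = (-13/10, -3/10)

C = (8, 21)
G = (-13/10, -3/10)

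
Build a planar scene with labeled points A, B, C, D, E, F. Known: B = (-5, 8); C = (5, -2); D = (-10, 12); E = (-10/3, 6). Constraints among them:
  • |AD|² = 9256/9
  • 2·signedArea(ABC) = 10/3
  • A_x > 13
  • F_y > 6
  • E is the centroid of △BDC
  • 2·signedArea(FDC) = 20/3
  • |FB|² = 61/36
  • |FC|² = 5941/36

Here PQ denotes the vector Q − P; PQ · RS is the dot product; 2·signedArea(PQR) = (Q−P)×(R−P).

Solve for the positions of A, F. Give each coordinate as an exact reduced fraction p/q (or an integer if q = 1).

1. A_x = 40/3  [line 10·x + 10·y + -100/3 = 0 ∩ |AD|² = 9256/9]
2. A_y = -10  [line 10·x + 10·y + -100/3 = 0 ∩ |AD|² = 9256/9]
   → A = (40/3, -10)
3. F_x = -25/6  [line 14·x + 15·y + -140/3 = 0 ∩ |FC|² = 5941/36]
4. F_y = 7  [line 14·x + 15·y + -140/3 = 0 ∩ |FC|² = 5941/36]
   → F = (-25/6, 7)

A = (40/3, -10)
F = (-25/6, 7)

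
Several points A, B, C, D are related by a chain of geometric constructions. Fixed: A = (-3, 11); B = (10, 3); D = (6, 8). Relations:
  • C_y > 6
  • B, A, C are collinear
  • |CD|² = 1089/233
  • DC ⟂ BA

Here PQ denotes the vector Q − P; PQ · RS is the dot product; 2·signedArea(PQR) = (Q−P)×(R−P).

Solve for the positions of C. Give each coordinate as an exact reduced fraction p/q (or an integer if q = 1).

C = (1134/233, 1435/233)

1. C_x = 1134/233  [B, A, C are collinear ∩ DC ⟂ BA]
2. C_y = 1435/233  [B, A, C are collinear ∩ DC ⟂ BA]
   → C = (1134/233, 1435/233)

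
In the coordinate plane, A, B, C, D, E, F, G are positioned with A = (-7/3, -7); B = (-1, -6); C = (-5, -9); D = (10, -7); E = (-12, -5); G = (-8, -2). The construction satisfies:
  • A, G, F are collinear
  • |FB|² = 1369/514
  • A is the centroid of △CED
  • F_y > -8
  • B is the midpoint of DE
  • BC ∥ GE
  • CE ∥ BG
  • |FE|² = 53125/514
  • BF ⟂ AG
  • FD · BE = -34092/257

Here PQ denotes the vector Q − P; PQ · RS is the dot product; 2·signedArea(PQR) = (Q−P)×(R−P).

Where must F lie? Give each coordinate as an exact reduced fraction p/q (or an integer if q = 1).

1. F_x = -1069/514  [A, G, F are collinear ∩ BF ⟂ AG]
2. F_y = -3713/514  [A, G, F are collinear ∩ BF ⟂ AG]
   → F = (-1069/514, -3713/514)

F = (-1069/514, -3713/514)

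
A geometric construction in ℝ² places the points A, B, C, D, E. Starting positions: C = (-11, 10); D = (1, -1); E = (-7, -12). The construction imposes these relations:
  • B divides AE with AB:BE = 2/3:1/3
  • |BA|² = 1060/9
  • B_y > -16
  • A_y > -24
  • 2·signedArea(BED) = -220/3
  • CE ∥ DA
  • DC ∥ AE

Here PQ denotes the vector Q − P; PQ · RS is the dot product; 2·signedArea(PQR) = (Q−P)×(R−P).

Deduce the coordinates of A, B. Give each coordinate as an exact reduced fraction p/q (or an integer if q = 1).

A = (5, -23)
B = (-3, -47/3)

1. A_x = 5  [DC ∥ AE ∩ CE ∥ DA]
2. A_y = -23  [DC ∥ AE ∩ CE ∥ DA]
   → A = (5, -23)
3. B_x = -3  [B divides AE with AB:BE = 2/3:1/3]
4. B_y = -47/3  [B divides AE with AB:BE = 2/3:1/3]
   → B = (-3, -47/3)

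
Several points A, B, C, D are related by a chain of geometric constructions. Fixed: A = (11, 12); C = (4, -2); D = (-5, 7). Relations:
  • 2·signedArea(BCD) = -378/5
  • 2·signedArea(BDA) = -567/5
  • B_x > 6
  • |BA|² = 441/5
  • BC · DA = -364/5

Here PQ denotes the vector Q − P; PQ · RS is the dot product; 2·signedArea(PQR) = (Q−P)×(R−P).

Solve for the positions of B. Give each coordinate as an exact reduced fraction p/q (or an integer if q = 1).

1. B_x = 34/5  [2·signedArea(BDA) = -567/5 ∩ BC · DA = -364/5]
2. B_y = 18/5  [2·signedArea(BDA) = -567/5 ∩ BC · DA = -364/5]
   → B = (34/5, 18/5)

B = (34/5, 18/5)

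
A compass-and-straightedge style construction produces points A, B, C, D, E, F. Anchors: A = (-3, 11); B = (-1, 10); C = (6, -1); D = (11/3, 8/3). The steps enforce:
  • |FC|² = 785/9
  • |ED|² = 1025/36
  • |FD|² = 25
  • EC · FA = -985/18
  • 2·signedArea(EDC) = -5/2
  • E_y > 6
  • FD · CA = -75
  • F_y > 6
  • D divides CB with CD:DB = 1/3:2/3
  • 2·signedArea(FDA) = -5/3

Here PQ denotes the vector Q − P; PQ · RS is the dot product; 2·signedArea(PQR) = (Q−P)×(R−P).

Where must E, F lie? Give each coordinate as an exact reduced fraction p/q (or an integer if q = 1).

1. E_x = 1/3  [line 11/3·x + 7/3·y + -103/6 = 0 ∩ |ED|² = 1025/36]
2. E_y = 41/6  [line 11/3·x + 7/3·y + -103/6 = 0 ∩ |ED|² = 1025/36]
   → E = (1/3, 41/6)
3. F_x = 2/3  [EC · FA = -985/18 ∩ 2·signedArea(FDA) = -5/3]
4. F_y = 20/3  [EC · FA = -985/18 ∩ 2·signedArea(FDA) = -5/3]
   → F = (2/3, 20/3)

E = (1/3, 41/6)
F = (2/3, 20/3)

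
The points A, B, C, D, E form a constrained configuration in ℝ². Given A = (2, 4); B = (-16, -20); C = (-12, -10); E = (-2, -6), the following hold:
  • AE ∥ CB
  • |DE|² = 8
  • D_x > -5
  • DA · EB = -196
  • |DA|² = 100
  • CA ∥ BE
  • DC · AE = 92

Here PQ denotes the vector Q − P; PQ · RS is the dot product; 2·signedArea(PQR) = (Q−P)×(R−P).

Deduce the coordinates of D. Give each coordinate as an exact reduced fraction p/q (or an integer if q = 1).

D = (-4, -4)

1. D_x = -4  [DC · AE = 92 ∩ DA · EB = -196]
2. D_y = -4  [DC · AE = 92 ∩ DA · EB = -196]
   → D = (-4, -4)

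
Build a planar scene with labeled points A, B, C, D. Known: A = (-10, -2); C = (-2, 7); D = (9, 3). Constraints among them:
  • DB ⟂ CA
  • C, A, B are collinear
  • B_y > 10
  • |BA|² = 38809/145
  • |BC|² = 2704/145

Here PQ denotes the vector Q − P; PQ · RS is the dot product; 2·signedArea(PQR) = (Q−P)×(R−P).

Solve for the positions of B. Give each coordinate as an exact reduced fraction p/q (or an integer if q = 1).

B = (126/145, 1483/145)

1. B_x = 126/145  [C, A, B are collinear ∩ DB ⟂ CA]
2. B_y = 1483/145  [C, A, B are collinear ∩ DB ⟂ CA]
   → B = (126/145, 1483/145)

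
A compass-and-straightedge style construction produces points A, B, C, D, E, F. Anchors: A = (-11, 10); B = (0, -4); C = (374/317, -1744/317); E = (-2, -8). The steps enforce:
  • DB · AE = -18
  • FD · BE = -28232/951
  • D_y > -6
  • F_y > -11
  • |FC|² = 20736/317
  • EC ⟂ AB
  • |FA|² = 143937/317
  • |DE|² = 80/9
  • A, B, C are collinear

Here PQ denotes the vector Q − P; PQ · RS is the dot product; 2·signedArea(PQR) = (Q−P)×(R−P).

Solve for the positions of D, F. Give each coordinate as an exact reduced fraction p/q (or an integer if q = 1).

1. D_x = -2/3  [line -9·x + 18·y + 90 = 0 ∩ |DE|² = 80/9]
2. D_y = -16/3  [line -9·x + 18·y + 90 = 0 ∩ |DE|² = 80/9]
   → D = (-2/3, -16/3)
3. F_x = -1642/317  [line 2·x + 4·y + 16596/317 = 0 ∩ |FC|² = 20736/317]
4. F_y = -3328/317  [line 2·x + 4·y + 16596/317 = 0 ∩ |FC|² = 20736/317]
   → F = (-1642/317, -3328/317)

D = (-2/3, -16/3)
F = (-1642/317, -3328/317)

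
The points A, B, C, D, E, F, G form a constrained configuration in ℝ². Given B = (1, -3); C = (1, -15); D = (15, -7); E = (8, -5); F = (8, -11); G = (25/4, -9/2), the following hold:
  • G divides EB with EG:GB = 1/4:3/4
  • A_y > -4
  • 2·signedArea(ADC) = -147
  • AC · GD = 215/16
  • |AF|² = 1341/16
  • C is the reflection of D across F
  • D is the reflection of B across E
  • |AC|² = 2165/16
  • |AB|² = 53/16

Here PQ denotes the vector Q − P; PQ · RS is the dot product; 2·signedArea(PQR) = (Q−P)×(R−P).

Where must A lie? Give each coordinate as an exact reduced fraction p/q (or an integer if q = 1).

A = (11/4, -7/2)

1. A_x = 11/4  [2·signedArea(ADC) = -147 ∩ AC · GD = 215/16]
2. A_y = -7/2  [2·signedArea(ADC) = -147 ∩ AC · GD = 215/16]
   → A = (11/4, -7/2)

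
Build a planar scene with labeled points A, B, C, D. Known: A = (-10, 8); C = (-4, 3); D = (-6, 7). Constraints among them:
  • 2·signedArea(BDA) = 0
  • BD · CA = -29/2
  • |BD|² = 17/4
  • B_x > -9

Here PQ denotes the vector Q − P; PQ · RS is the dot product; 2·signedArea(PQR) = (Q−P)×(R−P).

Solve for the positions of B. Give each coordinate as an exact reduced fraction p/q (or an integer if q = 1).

B = (-8, 15/2)

1. B_x = -8  [2·signedArea(BDA) = 0 ∩ BD · CA = -29/2]
2. B_y = 15/2  [2·signedArea(BDA) = 0 ∩ BD · CA = -29/2]
   → B = (-8, 15/2)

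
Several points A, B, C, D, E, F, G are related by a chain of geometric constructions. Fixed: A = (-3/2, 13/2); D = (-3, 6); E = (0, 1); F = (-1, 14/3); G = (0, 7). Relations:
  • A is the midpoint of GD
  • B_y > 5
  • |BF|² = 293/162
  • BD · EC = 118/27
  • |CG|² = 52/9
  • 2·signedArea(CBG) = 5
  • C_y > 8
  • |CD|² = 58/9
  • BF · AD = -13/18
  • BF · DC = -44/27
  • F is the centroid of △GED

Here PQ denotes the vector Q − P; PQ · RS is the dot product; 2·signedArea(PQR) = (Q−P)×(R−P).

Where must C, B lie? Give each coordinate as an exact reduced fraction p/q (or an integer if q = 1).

1. B_x = -11/6  [line 3/2·x + 1/2·y + -1/9 = 0 ∩ |BF|² = 293/162]
2. B_y = 103/18  [line 3/2·x + 1/2·y + -1/9 = 0 ∩ |BF|² = 293/162]
   → B = (-11/6, 103/18)
3. C_x = -2  [2·signedArea(CBG) = 5 ∩ BD · EC = 118/27]
4. C_y = 25/3  [2·signedArea(CBG) = 5 ∩ BD · EC = 118/27]
   → C = (-2, 25/3)

B = (-11/6, 103/18)
C = (-2, 25/3)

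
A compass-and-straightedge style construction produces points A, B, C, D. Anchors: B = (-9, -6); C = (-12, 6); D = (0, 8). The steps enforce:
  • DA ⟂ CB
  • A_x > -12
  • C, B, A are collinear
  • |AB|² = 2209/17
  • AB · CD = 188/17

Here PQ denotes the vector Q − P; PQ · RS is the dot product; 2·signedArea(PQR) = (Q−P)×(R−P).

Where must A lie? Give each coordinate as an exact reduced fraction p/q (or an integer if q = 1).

1. A_x = -200/17  [C, B, A are collinear ∩ DA ⟂ CB]
2. A_y = 86/17  [C, B, A are collinear ∩ DA ⟂ CB]
   → A = (-200/17, 86/17)

A = (-200/17, 86/17)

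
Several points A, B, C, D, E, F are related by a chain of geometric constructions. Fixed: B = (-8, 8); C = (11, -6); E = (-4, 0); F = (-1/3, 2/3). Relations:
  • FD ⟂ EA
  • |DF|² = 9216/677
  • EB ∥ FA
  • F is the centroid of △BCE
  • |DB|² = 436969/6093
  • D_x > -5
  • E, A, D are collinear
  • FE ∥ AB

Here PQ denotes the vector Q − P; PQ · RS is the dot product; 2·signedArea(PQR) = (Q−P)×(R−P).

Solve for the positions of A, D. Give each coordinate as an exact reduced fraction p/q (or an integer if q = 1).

1. A_x = -13/3  [FE ∥ AB ∩ EB ∥ FA]
2. A_y = 26/3  [FE ∥ AB ∩ EB ∥ FA]
   → A = (-13/3, 26/3)
3. D_x = -8165/2031  [E, A, D are collinear ∩ FD ⟂ EA]
4. D_y = 1066/2031  [E, A, D are collinear ∩ FD ⟂ EA]
   → D = (-8165/2031, 1066/2031)

A = (-13/3, 26/3)
D = (-8165/2031, 1066/2031)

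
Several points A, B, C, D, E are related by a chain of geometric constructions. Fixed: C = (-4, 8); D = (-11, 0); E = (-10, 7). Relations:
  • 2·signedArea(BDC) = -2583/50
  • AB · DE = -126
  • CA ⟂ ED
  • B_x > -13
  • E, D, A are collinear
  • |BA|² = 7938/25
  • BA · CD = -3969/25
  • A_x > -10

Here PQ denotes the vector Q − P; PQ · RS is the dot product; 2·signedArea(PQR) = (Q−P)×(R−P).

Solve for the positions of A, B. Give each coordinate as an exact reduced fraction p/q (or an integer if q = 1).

1. A_x = -487/50  [E, D, A are collinear ∩ CA ⟂ ED]
2. A_y = 441/50  [E, D, A are collinear ∩ CA ⟂ ED]
   → A = (-487/50, 441/50)
3. B_x = -613/50  [BA · CD = -3969/25 ∩ AB · DE = -126]
4. B_y = -441/50  [BA · CD = -3969/25 ∩ AB · DE = -126]
   → B = (-613/50, -441/50)

A = (-487/50, 441/50)
B = (-613/50, -441/50)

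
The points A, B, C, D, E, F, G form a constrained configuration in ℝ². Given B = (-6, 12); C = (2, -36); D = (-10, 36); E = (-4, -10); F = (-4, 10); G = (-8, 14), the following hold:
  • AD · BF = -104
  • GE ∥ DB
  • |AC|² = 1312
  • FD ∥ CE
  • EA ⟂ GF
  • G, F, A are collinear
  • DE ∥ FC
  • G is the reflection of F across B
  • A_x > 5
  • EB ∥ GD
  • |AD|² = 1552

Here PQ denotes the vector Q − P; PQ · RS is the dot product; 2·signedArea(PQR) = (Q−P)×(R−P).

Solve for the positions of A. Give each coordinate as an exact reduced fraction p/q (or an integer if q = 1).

1. A_x = 6  [G, F, A are collinear ∩ EA ⟂ GF]
2. A_y = 0  [G, F, A are collinear ∩ EA ⟂ GF]
   → A = (6, 0)

A = (6, 0)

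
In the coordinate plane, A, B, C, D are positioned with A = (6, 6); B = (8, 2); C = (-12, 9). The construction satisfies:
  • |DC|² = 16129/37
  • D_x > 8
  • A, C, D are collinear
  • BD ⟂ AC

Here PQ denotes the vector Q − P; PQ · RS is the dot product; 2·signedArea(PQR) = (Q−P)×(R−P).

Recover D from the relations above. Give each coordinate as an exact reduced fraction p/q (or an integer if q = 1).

D = (318/37, 206/37)

1. D_x = 318/37  [A, C, D are collinear ∩ BD ⟂ AC]
2. D_y = 206/37  [A, C, D are collinear ∩ BD ⟂ AC]
   → D = (318/37, 206/37)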